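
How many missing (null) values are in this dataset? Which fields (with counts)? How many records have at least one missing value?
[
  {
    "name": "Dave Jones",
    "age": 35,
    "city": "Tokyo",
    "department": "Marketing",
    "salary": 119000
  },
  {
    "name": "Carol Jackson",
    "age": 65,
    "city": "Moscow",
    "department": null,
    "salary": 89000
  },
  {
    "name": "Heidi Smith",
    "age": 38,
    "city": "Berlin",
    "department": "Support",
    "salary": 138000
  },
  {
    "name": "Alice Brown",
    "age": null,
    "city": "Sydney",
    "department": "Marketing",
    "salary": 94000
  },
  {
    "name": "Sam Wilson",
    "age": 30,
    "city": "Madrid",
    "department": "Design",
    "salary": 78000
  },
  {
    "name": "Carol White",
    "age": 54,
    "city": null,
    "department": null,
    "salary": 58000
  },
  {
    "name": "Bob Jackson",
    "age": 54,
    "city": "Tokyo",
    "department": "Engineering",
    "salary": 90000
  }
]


Checking for missing (null) values in 7 records:

  Dave Jones: complete
  Carol Jackson: department
  Heidi Smith: complete
  Alice Brown: age
  Sam Wilson: complete
  Carol White: city, department
  Bob Jackson: complete

Per field:
  name: 0 missing
  age: 1 missing
  city: 1 missing
  department: 2 missing
  salary: 0 missing

Total missing values: 4
Records with any missing: 3

4 missing values (age: 1, city: 1, department: 2); 3 incomplete records


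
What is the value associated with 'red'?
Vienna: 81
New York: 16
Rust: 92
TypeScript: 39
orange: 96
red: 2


Looking up key 'red'
Value: 2

2


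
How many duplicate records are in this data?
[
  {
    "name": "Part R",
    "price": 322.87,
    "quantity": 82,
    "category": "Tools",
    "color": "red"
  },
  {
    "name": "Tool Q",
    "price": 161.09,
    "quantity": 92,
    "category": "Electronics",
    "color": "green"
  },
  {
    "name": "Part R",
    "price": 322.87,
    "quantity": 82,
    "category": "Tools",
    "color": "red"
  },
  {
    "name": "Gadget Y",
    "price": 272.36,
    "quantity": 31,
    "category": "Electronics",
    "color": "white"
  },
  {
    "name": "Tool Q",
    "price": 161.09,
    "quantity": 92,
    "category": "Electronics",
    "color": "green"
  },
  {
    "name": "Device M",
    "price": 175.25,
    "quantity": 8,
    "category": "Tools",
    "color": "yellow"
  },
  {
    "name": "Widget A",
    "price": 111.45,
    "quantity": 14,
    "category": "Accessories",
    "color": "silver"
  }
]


Checking 7 records for duplicates:

  Row 1: Part R ($322.87, qty 82)
  Row 2: Tool Q ($161.09, qty 92)
  Row 3: Part R ($322.87, qty 82) <-- DUPLICATE
  Row 4: Gadget Y ($272.36, qty 31)
  Row 5: Tool Q ($161.09, qty 92) <-- DUPLICATE
  Row 6: Device M ($175.25, qty 8)
  Row 7: Widget A ($111.45, qty 14)

Duplicates found: 2
Unique records: 5

2 duplicates, 5 unique


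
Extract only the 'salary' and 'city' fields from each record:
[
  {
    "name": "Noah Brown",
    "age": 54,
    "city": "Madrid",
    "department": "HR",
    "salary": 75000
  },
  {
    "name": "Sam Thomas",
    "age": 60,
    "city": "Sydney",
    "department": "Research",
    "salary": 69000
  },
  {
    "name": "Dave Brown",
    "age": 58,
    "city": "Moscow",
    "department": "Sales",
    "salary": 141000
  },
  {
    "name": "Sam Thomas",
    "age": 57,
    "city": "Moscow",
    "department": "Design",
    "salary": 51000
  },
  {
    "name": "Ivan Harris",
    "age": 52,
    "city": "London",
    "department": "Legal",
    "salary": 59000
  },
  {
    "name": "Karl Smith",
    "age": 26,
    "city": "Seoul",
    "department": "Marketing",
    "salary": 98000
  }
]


Original: 6 records with fields: name, age, city, department, salary
Keep: ['salary', 'city']
Drop: ['name', 'age', 'department']
Result: 6 records, 2 fields each

[
  {
    "salary": 75000,
    "city": "Madrid"
  },
  {
    "salary": 69000,
    "city": "Sydney"
  },
  {
    "salary": 141000,
    "city": "Moscow"
  },
  {
    "salary": 51000,
    "city": "Moscow"
  },
  {
    "salary": 59000,
    "city": "London"
  },
  {
    "salary": 98000,
    "city": "Seoul"
  }
]


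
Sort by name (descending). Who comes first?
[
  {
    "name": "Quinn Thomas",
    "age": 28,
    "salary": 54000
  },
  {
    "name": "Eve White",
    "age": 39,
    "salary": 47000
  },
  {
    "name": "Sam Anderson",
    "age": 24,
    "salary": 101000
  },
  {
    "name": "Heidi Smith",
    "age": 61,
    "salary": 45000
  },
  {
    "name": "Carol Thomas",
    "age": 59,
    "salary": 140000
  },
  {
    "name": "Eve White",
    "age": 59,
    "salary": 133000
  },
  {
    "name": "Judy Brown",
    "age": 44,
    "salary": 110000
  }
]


Sort by: name (descending)

Sorted order:
  1. Sam Anderson (name = Sam Anderson)
  2. Quinn Thomas (name = Quinn Thomas)
  3. Judy Brown (name = Judy Brown)
  4. Heidi Smith (name = Heidi Smith)
  5. Eve White (name = Eve White)
  6. Eve White (name = Eve White)
  7. Carol Thomas (name = Carol Thomas)

First: Sam Anderson

Sam Anderson


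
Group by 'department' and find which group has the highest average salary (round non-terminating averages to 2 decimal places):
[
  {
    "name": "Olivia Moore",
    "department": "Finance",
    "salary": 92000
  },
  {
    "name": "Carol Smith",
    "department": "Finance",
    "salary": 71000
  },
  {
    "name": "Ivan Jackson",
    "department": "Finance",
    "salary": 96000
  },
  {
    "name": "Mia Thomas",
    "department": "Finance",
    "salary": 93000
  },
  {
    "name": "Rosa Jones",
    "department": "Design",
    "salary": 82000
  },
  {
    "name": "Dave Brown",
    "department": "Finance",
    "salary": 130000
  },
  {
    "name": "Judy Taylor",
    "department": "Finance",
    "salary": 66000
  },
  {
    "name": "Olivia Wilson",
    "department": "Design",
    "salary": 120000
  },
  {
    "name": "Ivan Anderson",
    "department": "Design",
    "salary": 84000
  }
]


Group by: department

Groups:
  Design: 3 people, avg salary = 286000/3 ≈ $95333.33
  Finance: 6 people, avg salary = 548000/6 ≈ $91333.33

Highest average salary: Design (≈$95333.33)

Design (≈$95333.33)


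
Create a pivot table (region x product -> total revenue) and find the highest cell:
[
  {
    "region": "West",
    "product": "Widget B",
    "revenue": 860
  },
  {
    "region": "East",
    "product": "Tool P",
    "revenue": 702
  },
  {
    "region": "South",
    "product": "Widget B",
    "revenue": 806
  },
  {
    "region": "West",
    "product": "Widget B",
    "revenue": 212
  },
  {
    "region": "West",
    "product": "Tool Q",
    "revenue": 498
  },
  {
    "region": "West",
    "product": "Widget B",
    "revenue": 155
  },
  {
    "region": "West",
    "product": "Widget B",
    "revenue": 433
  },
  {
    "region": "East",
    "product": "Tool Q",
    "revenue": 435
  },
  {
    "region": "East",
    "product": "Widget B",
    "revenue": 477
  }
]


Pivot: region (rows) x product (columns) -> total revenue

     Tool P        Tool Q        Widget B    
East           702           435           477  
South            0             0           806  
West             0           498          1660  

Highest: West / Widget B = $1660

West / Widget B = $1660


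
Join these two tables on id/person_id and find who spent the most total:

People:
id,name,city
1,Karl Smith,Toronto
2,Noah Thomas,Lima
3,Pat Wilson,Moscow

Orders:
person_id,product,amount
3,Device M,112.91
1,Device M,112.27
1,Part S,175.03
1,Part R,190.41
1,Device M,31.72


Join on: people.id = orders.person_id

Joined rows:
  Pat Wilson (Moscow) bought Device M for $112.91
  Karl Smith (Toronto) bought Device M for $112.27
  Karl Smith (Toronto) bought Part S for $175.03
  Karl Smith (Toronto) bought Part R for $190.41
  Karl Smith (Toronto) bought Device M for $31.72

Total per person:
  Karl Smith: $509.43
  Pat Wilson: $112.91

Top spender: Karl Smith ($509.43)

Karl Smith ($509.43)


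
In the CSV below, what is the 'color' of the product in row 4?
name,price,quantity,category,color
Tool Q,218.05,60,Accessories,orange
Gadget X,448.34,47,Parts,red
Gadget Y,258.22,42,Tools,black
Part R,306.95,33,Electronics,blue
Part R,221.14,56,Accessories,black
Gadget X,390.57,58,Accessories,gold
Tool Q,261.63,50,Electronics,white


Query: Row 4 ('Part R'), column 'color'
Value: blue

blue


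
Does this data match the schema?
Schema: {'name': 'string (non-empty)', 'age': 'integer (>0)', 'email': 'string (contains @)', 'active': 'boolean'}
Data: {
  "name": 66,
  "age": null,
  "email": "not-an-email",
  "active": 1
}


Validating each field against schema:
  name: FAIL (66 is not a string)
  age: FAIL (null is not an integer)
  email: FAIL ("not-an-email" does not contain @)
  active: FAIL (1 is not a boolean)

Result: INVALID (4 errors: name, age, email, active)

INVALID (4 errors: name, age, email, active)


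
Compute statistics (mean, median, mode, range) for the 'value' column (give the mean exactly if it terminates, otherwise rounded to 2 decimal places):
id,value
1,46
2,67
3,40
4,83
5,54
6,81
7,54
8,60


Data: [46, 67, 40, 83, 54, 81, 54, 60]
Count: 8
Sum: 485
Mean: 485/8 = 60.625
Sorted: [40, 46, 54, 54, 60, 67, 81, 83]
Median: 57.0
Mode: 54 (2 times)
Range: 83 - 40 = 43
Min: 40, Max: 83

mean=60.625, median=57.0, mode=54, range=43


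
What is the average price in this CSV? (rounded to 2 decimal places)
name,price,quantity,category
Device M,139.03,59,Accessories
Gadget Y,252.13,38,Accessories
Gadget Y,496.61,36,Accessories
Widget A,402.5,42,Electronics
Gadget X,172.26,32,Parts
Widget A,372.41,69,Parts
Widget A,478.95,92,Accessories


Computing average price:
Values: [139.03, 252.13, 496.61, 402.5, 172.26, 372.41, 478.95]
Sum = 2313.89
Count = 7
Average = 2313.89/7 ≈ 330.56 (rounded to 2 decimal places)

330.56


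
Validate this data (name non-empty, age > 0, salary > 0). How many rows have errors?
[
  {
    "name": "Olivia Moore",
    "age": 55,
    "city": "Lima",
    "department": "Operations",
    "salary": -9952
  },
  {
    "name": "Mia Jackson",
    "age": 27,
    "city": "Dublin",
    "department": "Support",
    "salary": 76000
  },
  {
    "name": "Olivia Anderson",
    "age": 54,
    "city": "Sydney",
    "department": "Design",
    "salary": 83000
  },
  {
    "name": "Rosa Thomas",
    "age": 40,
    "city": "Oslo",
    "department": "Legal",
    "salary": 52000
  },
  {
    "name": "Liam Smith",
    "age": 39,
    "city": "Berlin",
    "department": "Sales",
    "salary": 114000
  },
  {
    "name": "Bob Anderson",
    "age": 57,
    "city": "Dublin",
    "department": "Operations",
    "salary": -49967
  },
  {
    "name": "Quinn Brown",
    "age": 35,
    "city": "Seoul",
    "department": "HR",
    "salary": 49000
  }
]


Validating 7 records:
Rules: name non-empty, age > 0, salary > 0

  Row 1 (Olivia Moore): negative salary: -9952
  Row 2 (Mia Jackson): OK
  Row 3 (Olivia Anderson): OK
  Row 4 (Rosa Thomas): OK
  Row 5 (Liam Smith): OK
  Row 6 (Bob Anderson): negative salary: -49967
  Row 7 (Quinn Brown): OK

Total errors: 2

2 errors


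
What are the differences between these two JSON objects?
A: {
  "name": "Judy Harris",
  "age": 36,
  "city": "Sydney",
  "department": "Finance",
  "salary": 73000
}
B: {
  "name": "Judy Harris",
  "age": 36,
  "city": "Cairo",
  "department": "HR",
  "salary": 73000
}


Comparing each field (in key order):
  name: same
  age: same
  city: DIFFERENT
  department: DIFFERENT
  salary: same
Differences:
  city: Sydney -> Cairo
  department: Finance -> HR

2 field(s) changed

2 changes: city, department


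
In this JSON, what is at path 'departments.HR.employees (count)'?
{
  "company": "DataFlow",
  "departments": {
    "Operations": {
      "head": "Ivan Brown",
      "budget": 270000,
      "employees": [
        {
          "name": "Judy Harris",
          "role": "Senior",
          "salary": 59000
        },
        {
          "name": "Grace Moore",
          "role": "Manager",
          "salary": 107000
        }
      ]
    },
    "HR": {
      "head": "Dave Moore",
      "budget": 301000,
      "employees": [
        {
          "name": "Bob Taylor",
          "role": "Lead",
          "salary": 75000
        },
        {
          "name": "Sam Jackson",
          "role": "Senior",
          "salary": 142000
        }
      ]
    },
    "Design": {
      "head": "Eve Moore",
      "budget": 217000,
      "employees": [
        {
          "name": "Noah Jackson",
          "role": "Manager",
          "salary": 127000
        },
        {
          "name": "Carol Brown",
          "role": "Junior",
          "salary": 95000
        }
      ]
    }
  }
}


Path: departments.HR.employees (count)

Navigate:
  -> departments
  -> HR
  -> employees (array, length 2)

2


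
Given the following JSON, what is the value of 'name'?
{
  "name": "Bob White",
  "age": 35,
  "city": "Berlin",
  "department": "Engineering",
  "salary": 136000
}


Looking up field 'name'
Value: Bob White

Bob White


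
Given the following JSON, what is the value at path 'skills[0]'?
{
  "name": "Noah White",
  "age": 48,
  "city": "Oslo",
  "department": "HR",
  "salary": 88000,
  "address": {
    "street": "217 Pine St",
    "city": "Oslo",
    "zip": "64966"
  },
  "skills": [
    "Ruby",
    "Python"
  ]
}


Query: skills[0]
Path: skills -> first element
Value: Ruby

Ruby


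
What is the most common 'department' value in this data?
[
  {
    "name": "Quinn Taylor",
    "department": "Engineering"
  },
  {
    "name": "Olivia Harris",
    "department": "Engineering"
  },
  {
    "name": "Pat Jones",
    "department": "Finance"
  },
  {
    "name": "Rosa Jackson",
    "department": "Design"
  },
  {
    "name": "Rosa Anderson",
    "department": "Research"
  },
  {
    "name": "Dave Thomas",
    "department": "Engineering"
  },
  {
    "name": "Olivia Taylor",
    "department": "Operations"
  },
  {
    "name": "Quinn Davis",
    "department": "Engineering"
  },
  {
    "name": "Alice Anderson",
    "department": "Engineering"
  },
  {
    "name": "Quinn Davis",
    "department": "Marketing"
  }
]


Counting 'department' values across 10 records:

  Engineering: 5 #####
  Finance: 1 #
  Design: 1 #
  Research: 1 #
  Operations: 1 #
  Marketing: 1 #

Most common: Engineering (5 times)

Engineering (5 times)


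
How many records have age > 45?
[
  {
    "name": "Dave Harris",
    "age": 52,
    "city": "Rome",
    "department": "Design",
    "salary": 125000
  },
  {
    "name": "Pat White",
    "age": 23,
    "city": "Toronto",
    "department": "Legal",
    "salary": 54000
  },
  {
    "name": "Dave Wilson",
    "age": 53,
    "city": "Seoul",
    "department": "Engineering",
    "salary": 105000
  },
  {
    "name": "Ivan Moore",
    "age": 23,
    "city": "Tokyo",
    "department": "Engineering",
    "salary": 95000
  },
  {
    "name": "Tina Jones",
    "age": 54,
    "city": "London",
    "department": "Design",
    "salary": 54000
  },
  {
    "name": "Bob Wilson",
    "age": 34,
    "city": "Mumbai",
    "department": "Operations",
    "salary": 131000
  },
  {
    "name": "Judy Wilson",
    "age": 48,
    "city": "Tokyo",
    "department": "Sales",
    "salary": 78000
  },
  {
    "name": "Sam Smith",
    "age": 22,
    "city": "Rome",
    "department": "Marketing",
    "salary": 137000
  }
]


Data: 8 records
Condition: age > 45

Checking each record:
  Dave Harris: 52 MATCH
  Pat White: 23
  Dave Wilson: 53 MATCH
  Ivan Moore: 23
  Tina Jones: 54 MATCH
  Bob Wilson: 34
  Judy Wilson: 48 MATCH
  Sam Smith: 22

Count: 4

4


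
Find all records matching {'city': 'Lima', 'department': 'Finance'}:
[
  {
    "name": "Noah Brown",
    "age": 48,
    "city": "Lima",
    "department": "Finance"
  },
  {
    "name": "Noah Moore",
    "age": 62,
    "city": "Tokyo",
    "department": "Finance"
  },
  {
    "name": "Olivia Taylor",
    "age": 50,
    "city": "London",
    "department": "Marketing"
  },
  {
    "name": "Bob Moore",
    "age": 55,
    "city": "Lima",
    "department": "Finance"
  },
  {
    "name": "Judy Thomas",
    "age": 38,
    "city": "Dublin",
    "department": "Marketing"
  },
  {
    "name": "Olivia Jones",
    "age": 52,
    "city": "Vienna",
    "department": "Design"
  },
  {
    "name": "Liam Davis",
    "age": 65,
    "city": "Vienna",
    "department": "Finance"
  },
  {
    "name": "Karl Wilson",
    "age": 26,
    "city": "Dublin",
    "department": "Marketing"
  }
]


Search criteria: {'city': 'Lima', 'department': 'Finance'}

Checking 8 records:
  Noah Brown: {city: Lima, department: Finance} <-- MATCH
  Noah Moore: {city: Tokyo, department: Finance}
  Olivia Taylor: {city: London, department: Marketing}
  Bob Moore: {city: Lima, department: Finance} <-- MATCH
  Judy Thomas: {city: Dublin, department: Marketing}
  Olivia Jones: {city: Vienna, department: Design}
  Liam Davis: {city: Vienna, department: Finance}
  Karl Wilson: {city: Dublin, department: Marketing}

Matches: ["Noah Brown", "Bob Moore"]

["Noah Brown", "Bob Moore"]


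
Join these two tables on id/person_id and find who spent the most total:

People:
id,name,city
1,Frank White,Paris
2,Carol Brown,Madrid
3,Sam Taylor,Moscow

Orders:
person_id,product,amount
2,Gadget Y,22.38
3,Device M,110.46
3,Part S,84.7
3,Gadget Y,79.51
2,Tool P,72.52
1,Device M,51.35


Join on: people.id = orders.person_id

Joined rows:
  Carol Brown (Madrid) bought Gadget Y for $22.38
  Sam Taylor (Moscow) bought Device M for $110.46
  Sam Taylor (Moscow) bought Part S for $84.7
  Sam Taylor (Moscow) bought Gadget Y for $79.51
  Carol Brown (Madrid) bought Tool P for $72.52
  Frank White (Paris) bought Device M for $51.35

Total per person:
  Sam Taylor: $274.67
  Carol Brown: $94.90
  Frank White: $51.35

Top spender: Sam Taylor ($274.67)

Sam Taylor ($274.67)


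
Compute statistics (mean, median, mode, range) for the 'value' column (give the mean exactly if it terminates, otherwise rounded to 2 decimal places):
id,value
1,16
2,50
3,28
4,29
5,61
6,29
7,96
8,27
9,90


Data: [16, 50, 28, 29, 61, 29, 96, 27, 90]
Count: 9
Sum: 426
Mean: 426/9 ≈ 47.33 (rounded to 2 decimal places)
Sorted: [16, 27, 28, 29, 29, 50, 61, 90, 96]
Median: 29.0
Mode: 29 (2 times)
Range: 96 - 16 = 80
Min: 16, Max: 96

mean≈47.33, median=29.0, mode=29, range=80


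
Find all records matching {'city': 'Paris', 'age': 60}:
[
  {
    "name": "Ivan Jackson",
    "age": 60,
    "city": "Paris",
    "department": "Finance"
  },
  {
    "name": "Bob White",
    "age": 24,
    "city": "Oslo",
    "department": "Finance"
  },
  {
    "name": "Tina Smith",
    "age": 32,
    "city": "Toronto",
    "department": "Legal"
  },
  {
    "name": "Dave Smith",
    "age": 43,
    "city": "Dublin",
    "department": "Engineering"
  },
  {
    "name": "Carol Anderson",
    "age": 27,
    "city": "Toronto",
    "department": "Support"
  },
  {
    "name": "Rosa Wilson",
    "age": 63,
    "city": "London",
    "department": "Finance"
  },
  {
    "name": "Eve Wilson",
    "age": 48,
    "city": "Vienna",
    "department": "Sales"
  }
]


Search criteria: {'city': 'Paris', 'age': 60}

Checking 7 records:
  Ivan Jackson: {city: Paris, age: 60} <-- MATCH
  Bob White: {city: Oslo, age: 24}
  Tina Smith: {city: Toronto, age: 32}
  Dave Smith: {city: Dublin, age: 43}
  Carol Anderson: {city: Toronto, age: 27}
  Rosa Wilson: {city: London, age: 63}
  Eve Wilson: {city: Vienna, age: 48}

Matches: ["Ivan Jackson"]

["Ivan Jackson"]


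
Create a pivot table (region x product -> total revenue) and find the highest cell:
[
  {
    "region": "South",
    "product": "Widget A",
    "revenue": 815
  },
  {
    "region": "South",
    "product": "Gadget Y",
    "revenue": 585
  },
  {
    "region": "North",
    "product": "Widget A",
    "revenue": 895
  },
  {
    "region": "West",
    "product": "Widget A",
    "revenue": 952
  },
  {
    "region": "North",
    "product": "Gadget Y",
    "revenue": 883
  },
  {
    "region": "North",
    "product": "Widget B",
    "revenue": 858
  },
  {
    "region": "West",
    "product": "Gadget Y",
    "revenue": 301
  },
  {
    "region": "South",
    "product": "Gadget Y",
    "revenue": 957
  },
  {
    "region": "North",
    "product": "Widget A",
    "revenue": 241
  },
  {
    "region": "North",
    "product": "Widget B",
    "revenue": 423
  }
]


Pivot: region (rows) x product (columns) -> total revenue

     Gadget Y      Widget A      Widget B    
North          883          1136          1281  
South         1542           815             0  
West           301           952             0  

Highest: South / Gadget Y = $1542

South / Gadget Y = $1542


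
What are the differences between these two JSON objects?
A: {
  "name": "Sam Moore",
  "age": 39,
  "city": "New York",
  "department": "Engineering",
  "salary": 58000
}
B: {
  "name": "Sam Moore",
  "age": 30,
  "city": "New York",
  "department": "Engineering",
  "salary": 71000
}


Comparing each field (in key order):
  name: same
  age: DIFFERENT
  city: same
  department: same
  salary: DIFFERENT
Differences:
  age: 39 -> 30
  salary: 58000 -> 71000

2 field(s) changed

2 changes: age, salary


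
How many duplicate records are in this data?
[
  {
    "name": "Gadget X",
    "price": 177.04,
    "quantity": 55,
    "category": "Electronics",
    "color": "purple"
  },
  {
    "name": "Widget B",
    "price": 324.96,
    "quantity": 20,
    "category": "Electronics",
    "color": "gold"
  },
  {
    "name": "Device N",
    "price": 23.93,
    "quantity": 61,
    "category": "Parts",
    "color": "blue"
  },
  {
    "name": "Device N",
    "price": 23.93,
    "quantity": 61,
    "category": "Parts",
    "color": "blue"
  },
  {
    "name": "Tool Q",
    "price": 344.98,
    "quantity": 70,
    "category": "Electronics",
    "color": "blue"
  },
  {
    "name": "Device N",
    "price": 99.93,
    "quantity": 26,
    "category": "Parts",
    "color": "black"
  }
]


Checking 6 records for duplicates:

  Row 1: Gadget X ($177.04, qty 55)
  Row 2: Widget B ($324.96, qty 20)
  Row 3: Device N ($23.93, qty 61)
  Row 4: Device N ($23.93, qty 61) <-- DUPLICATE
  Row 5: Tool Q ($344.98, qty 70)
  Row 6: Device N ($99.93, qty 26)

Duplicates found: 1
Unique records: 5

1 duplicates, 5 unique


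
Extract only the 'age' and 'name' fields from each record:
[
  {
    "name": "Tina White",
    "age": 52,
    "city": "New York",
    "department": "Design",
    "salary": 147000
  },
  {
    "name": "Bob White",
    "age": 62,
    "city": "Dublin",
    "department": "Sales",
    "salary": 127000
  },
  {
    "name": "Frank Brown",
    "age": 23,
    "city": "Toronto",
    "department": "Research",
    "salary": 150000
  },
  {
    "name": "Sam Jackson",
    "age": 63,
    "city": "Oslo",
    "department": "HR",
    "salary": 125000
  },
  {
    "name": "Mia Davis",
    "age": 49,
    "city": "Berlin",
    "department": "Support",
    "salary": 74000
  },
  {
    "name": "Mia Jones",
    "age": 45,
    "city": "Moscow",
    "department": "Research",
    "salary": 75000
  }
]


Original: 6 records with fields: name, age, city, department, salary
Keep: ['age', 'name']
Drop: ['city', 'department', 'salary']
Result: 6 records, 2 fields each

[
  {
    "age": 52,
    "name": "Tina White"
  },
  {
    "age": 62,
    "name": "Bob White"
  },
  {
    "age": 23,
    "name": "Frank Brown"
  },
  {
    "age": 63,
    "name": "Sam Jackson"
  },
  {
    "age": 49,
    "name": "Mia Davis"
  },
  {
    "age": 45,
    "name": "Mia Jones"
  }
]


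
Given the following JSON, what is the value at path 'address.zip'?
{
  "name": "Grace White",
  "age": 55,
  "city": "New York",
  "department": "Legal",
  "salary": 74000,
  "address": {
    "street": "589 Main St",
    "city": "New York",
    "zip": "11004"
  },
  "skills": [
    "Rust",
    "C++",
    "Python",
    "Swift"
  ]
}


Query: address.zip
Path: address -> zip
Value: 11004

11004


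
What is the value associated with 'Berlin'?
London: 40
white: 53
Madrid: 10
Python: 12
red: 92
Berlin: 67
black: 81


Looking up key 'Berlin'
Value: 67

67


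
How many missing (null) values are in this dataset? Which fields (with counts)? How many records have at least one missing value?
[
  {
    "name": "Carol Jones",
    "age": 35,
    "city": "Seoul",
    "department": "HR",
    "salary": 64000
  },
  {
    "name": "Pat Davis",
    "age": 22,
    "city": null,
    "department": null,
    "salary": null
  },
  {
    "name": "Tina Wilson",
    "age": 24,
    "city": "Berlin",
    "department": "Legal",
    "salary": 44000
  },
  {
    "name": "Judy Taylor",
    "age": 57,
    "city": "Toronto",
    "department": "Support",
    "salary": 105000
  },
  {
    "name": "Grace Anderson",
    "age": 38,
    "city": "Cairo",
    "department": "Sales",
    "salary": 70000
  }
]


Checking for missing (null) values in 5 records:

  Carol Jones: complete
  Pat Davis: city, department, salary
  Tina Wilson: complete
  Judy Taylor: complete
  Grace Anderson: complete

Per field:
  name: 0 missing
  age: 0 missing
  city: 1 missing
  department: 1 missing
  salary: 1 missing

Total missing values: 3
Records with any missing: 1

3 missing values (city: 1, department: 1, salary: 1); 1 incomplete records


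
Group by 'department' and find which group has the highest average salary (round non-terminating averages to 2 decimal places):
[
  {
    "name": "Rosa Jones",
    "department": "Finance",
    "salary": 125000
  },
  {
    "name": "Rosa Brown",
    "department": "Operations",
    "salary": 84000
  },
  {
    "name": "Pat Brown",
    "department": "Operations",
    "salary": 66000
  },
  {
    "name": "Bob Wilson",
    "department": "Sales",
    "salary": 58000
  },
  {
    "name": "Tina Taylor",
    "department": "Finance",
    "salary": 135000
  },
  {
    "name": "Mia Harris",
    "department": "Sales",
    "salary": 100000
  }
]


Group by: department

Groups:
  Finance: 2 people, avg salary = 260000/2 = $130000
  Operations: 2 people, avg salary = 150000/2 = $75000
  Sales: 2 people, avg salary = 158000/2 = $79000

Highest average salary: Finance ($130000)

Finance ($130000)


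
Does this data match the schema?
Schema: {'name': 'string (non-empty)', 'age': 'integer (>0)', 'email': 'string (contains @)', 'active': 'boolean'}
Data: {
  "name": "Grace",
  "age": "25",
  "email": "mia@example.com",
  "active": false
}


Validating each field against schema:
  name: OK (non-empty string)
  age: FAIL ("25" is not an integer)
  email: OK (string with @)
  active: OK (boolean)

Result: INVALID (1 error: age)

INVALID (1 error: age)


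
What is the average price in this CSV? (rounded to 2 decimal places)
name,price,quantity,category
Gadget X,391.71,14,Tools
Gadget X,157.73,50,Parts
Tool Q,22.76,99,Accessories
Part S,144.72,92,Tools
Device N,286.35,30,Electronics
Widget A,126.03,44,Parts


Computing average price:
Values: [391.71, 157.73, 22.76, 144.72, 286.35, 126.03]
Sum = 1129.30
Count = 6
Average = 1129.30/6 ≈ 188.22 (rounded to 2 decimal places)

188.22


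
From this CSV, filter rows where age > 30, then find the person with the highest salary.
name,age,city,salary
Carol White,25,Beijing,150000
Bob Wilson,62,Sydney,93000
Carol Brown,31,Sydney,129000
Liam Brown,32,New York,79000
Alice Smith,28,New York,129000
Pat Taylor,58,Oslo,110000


Filter: age > 30
Sort by: salary (descending)

Filtered records (4):
  Carol Brown, age 31, salary $129000
  Pat Taylor, age 58, salary $110000
  Bob Wilson, age 62, salary $93000
  Liam Brown, age 32, salary $79000

Highest salary: Carol Brown ($129000)

Carol Brown


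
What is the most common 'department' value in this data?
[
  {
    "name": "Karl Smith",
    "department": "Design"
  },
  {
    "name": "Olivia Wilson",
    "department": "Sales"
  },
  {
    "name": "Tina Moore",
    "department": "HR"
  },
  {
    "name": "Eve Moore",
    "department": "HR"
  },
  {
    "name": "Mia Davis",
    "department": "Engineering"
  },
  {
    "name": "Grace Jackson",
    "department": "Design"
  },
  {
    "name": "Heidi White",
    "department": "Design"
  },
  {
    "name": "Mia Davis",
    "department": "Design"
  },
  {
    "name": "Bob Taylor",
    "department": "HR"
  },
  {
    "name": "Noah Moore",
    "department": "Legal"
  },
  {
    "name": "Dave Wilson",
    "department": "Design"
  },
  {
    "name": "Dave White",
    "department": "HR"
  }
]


Counting 'department' values across 12 records:

  Design: 5 #####
  HR: 4 ####
  Sales: 1 #
  Engineering: 1 #
  Legal: 1 #

Most common: Design (5 times)

Design (5 times)


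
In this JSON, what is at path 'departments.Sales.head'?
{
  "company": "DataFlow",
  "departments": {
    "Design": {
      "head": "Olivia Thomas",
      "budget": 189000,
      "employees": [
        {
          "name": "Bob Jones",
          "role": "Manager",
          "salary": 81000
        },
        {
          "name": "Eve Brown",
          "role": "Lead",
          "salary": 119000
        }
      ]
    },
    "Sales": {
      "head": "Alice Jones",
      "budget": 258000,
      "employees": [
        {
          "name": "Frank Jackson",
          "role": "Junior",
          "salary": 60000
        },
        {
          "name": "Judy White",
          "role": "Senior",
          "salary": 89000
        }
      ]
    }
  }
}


Path: departments.Sales.head

Navigate:
  -> departments
  -> Sales
  -> head = 'Alice Jones'

Alice Jones


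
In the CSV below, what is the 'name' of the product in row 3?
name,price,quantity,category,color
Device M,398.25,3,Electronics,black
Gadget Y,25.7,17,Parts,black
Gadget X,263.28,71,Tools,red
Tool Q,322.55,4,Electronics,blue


Query: Row 3 ('Gadget X'), column 'name'
Value: Gadget X

Gadget X


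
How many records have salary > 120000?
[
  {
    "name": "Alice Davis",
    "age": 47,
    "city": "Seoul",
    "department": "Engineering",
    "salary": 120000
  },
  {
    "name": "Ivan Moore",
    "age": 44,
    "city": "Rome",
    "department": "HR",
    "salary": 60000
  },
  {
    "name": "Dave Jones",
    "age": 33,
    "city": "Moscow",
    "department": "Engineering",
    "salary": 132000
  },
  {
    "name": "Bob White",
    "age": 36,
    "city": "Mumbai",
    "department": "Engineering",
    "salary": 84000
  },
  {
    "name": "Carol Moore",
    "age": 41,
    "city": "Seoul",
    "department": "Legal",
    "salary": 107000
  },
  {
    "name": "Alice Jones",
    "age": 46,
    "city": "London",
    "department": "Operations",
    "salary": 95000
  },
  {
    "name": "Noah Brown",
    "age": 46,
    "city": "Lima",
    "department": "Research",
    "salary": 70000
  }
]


Data: 7 records
Condition: salary > 120000

Checking each record:
  Alice Davis: 120000
  Ivan Moore: 60000
  Dave Jones: 132000 MATCH
  Bob White: 84000
  Carol Moore: 107000
  Alice Jones: 95000
  Noah Brown: 70000

Count: 1

1


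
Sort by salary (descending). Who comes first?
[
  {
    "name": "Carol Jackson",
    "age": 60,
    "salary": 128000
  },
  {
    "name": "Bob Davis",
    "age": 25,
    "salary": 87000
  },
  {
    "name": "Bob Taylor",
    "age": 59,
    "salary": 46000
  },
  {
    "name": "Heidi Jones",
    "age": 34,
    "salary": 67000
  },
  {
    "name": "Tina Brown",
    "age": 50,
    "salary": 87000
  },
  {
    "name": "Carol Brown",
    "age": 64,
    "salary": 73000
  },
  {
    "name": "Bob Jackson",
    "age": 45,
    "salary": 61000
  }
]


Sort by: salary (descending)

Sorted order:
  1. Carol Jackson (salary = 128000)
  2. Bob Davis (salary = 87000)
  3. Tina Brown (salary = 87000)
  4. Carol Brown (salary = 73000)
  5. Heidi Jones (salary = 67000)
  6. Bob Jackson (salary = 61000)
  7. Bob Taylor (salary = 46000)

First: Carol Jackson

Carol Jackson


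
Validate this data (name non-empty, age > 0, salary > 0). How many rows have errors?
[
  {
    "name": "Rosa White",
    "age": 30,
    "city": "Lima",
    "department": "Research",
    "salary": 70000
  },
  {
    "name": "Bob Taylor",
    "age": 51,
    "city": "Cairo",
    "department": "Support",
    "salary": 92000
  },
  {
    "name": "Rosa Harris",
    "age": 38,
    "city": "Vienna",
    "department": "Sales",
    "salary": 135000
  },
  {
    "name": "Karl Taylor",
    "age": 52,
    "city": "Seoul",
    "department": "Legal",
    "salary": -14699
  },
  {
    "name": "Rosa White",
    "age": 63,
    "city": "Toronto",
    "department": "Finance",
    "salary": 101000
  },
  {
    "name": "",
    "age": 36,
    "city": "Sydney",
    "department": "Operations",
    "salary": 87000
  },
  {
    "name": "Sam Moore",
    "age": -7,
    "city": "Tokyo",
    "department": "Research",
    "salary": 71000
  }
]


Validating 7 records:
Rules: name non-empty, age > 0, salary > 0

  Row 1 (Rosa White): OK
  Row 2 (Bob Taylor): OK
  Row 3 (Rosa Harris): OK
  Row 4 (Karl Taylor): negative salary: -14699
  Row 5 (Rosa White): OK
  Row 6 (???): empty name
  Row 7 (Sam Moore): negative age: -7

Total errors: 3

3 errors


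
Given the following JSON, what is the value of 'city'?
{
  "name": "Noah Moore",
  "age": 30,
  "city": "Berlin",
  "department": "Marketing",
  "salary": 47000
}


Looking up field 'city'
Value: Berlin

Berlin


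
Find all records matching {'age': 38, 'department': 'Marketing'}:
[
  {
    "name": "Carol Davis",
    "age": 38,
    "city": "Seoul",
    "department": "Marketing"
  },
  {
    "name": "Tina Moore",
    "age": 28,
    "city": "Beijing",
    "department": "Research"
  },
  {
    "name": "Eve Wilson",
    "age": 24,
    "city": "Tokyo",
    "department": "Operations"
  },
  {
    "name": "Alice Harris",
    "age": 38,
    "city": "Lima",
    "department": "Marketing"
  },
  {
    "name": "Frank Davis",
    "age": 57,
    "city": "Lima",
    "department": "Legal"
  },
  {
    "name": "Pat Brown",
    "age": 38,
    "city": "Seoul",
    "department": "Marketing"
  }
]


Search criteria: {'age': 38, 'department': 'Marketing'}

Checking 6 records:
  Carol Davis: {age: 38, department: Marketing} <-- MATCH
  Tina Moore: {age: 28, department: Research}
  Eve Wilson: {age: 24, department: Operations}
  Alice Harris: {age: 38, department: Marketing} <-- MATCH
  Frank Davis: {age: 57, department: Legal}
  Pat Brown: {age: 38, department: Marketing} <-- MATCH

Matches: ["Carol Davis", "Alice Harris", "Pat Brown"]

["Carol Davis", "Alice Harris", "Pat Brown"]


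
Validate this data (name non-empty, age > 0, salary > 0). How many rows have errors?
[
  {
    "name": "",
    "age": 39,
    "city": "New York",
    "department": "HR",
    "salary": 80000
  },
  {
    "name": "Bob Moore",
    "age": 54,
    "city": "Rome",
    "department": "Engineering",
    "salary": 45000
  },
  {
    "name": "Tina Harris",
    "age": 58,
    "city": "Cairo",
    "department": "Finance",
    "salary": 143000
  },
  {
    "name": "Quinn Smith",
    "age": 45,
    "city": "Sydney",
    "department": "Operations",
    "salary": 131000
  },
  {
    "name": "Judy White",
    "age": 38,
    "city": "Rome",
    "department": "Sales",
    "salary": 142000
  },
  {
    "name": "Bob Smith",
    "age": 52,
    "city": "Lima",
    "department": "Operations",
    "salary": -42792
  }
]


Validating 6 records:
Rules: name non-empty, age > 0, salary > 0

  Row 1 (???): empty name
  Row 2 (Bob Moore): OK
  Row 3 (Tina Harris): OK
  Row 4 (Quinn Smith): OK
  Row 5 (Judy White): OK
  Row 6 (Bob Smith): negative salary: -42792

Total errors: 2

2 errors


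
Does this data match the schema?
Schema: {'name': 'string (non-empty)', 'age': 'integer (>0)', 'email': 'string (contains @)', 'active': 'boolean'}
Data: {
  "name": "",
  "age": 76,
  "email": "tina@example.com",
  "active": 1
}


Validating each field against schema:
  name: FAIL ("" is an empty string)
  age: OK (positive integer)
  email: OK (string with @)
  active: FAIL (1 is not a boolean)

Result: INVALID (2 errors: name, active)

INVALID (2 errors: name, active)


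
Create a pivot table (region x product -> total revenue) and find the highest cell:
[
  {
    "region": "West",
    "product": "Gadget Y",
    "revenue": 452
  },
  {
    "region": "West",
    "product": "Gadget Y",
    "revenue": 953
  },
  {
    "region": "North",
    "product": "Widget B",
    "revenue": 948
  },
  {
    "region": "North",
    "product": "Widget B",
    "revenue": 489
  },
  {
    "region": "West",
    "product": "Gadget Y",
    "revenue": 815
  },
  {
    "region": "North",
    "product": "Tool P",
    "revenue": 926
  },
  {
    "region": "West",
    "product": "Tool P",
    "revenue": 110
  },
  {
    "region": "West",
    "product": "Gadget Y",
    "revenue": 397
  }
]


Pivot: region (rows) x product (columns) -> total revenue

     Gadget Y      Tool P        Widget B    
North            0           926          1437  
West          2617           110             0  

Highest: West / Gadget Y = $2617

West / Gadget Y = $2617


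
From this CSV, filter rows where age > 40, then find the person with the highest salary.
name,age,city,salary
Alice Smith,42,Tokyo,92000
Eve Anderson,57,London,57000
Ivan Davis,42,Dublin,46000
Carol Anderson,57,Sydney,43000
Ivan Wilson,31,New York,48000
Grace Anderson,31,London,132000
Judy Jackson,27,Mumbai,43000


Filter: age > 40
Sort by: salary (descending)

Filtered records (4):
  Alice Smith, age 42, salary $92000
  Eve Anderson, age 57, salary $57000
  Ivan Davis, age 42, salary $46000
  Carol Anderson, age 57, salary $43000

Highest salary: Alice Smith ($92000)

Alice Smith


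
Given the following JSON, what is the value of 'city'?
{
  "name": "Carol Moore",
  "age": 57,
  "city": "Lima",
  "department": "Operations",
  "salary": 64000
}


Looking up field 'city'
Value: Lima

Lima


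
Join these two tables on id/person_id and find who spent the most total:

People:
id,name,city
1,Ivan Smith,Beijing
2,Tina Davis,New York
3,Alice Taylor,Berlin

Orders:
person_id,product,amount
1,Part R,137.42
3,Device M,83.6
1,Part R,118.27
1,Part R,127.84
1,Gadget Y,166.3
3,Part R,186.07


Join on: people.id = orders.person_id

Joined rows:
  Ivan Smith (Beijing) bought Part R for $137.42
  Alice Taylor (Berlin) bought Device M for $83.6
  Ivan Smith (Beijing) bought Part R for $118.27
  Ivan Smith (Beijing) bought Part R for $127.84
  Ivan Smith (Beijing) bought Gadget Y for $166.3
  Alice Taylor (Berlin) bought Part R for $186.07

Total per person:
  Ivan Smith: $549.83
  Alice Taylor: $269.67

Top spender: Ivan Smith ($549.83)

Ivan Smith ($549.83)


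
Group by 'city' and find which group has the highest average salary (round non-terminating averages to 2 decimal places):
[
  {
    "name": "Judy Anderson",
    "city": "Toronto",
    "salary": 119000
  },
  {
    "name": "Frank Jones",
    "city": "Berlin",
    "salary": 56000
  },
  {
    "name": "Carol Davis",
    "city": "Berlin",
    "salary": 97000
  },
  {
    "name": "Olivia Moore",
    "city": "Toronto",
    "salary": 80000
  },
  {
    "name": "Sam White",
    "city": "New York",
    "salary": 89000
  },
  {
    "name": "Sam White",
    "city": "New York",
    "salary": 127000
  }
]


Group by: city

Groups:
  Berlin: 2 people, avg salary = 153000/2 = $76500
  New York: 2 people, avg salary = 216000/2 = $108000
  Toronto: 2 people, avg salary = 199000/2 = $99500

Highest average salary: New York ($108000)

New York ($108000)


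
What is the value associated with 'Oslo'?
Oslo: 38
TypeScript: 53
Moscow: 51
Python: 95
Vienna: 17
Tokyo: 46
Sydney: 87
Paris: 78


Looking up key 'Oslo'
Value: 38

38


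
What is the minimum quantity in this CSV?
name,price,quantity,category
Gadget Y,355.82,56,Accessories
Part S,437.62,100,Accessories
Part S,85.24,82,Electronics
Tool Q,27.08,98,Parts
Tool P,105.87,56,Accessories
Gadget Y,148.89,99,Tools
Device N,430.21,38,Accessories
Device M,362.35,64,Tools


Computing minimum quantity:
Values: [56, 100, 82, 98, 56, 99, 38, 64]
Min = 38

38


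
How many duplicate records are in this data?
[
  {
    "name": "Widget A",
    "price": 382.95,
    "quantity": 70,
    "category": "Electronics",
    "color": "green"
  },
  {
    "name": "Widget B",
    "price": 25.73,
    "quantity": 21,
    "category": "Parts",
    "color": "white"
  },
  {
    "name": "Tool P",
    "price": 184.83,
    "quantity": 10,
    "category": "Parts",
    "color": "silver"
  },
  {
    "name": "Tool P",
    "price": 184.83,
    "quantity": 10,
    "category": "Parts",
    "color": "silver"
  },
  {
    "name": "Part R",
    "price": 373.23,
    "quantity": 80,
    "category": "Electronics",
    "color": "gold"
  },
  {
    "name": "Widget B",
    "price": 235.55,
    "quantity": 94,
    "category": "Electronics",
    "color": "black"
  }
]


Checking 6 records for duplicates:

  Row 1: Widget A ($382.95, qty 70)
  Row 2: Widget B ($25.73, qty 21)
  Row 3: Tool P ($184.83, qty 10)
  Row 4: Tool P ($184.83, qty 10) <-- DUPLICATE
  Row 5: Part R ($373.23, qty 80)
  Row 6: Widget B ($235.55, qty 94)

Duplicates found: 1
Unique records: 5

1 duplicates, 5 unique
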